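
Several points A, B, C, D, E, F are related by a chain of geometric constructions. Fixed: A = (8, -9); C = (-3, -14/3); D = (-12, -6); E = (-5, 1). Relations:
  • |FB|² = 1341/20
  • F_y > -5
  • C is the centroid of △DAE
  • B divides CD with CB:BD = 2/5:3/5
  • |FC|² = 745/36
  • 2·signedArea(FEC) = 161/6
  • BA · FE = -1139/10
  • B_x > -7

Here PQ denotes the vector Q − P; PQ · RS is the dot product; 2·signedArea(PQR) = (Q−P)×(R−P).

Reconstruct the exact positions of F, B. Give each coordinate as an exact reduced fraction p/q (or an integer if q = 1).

B = (-33/5, -26/5)
F = (3/2, -4)

1. B_x = -33/5  [B divides CD with CB:BD = 2/5:3/5]
2. B_y = -26/5  [B divides CD with CB:BD = 2/5:3/5]
   → B = (-33/5, -26/5)
3. F_x = 3/2  [2·signedArea(FEC) = 161/6 ∩ BA · FE = -1139/10]
4. F_y = -4  [2·signedArea(FEC) = 161/6 ∩ BA · FE = -1139/10]
   → F = (3/2, -4)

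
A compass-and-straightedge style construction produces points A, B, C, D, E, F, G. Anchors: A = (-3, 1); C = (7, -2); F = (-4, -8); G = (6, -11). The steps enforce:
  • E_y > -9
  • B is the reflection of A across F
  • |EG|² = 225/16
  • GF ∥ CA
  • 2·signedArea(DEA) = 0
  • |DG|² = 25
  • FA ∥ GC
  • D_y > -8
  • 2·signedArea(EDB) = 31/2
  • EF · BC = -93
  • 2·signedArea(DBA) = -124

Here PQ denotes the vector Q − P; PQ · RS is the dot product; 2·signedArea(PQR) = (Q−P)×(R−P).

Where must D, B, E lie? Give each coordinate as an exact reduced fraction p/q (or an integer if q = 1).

B = (-5, -17)
D = (3, -7)
E = (15/4, -8)

1. B_x = -5  [B is the reflection of A across F]
2. B_y = -17  [B is the reflection of A across F]
   → B = (-5, -17)
3. E_x = 15/4  [line -12·x + -15·y + -75 = 0 ∩ |EG|² = 225/16]
4. E_y = -8  [line -12·x + -15·y + -75 = 0 ∩ |EG|² = 225/16]
   → E = (15/4, -8)
5. D_x = 3  [2·signedArea(DEA) = 0 ∩ 2·signedArea(EDB) = 31/2]
6. D_y = -7  [2·signedArea(DEA) = 0 ∩ 2·signedArea(EDB) = 31/2]
   → D = (3, -7)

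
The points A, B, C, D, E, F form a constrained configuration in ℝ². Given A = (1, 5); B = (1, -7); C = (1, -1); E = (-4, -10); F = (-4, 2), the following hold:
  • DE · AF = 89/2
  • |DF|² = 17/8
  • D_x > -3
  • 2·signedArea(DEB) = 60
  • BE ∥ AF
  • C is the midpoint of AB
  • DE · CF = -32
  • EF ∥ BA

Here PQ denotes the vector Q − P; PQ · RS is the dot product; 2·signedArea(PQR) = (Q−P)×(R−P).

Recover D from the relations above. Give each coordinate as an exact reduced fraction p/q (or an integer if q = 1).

1. D_x = -11/4  [DE · CF = -32 ∩ 2·signedArea(DEB) = 60]
2. D_y = 11/4  [DE · CF = -32 ∩ 2·signedArea(DEB) = 60]
   → D = (-11/4, 11/4)

D = (-11/4, 11/4)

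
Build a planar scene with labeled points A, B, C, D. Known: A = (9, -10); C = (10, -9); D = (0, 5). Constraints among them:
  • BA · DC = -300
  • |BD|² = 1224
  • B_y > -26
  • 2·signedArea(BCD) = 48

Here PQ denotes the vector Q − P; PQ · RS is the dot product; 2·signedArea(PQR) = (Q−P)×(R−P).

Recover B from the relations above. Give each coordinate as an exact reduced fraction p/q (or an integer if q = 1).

1. B_x = 18  [BA · DC = -300 ∩ 2·signedArea(BCD) = 48]
2. B_y = -25  [BA · DC = -300 ∩ 2·signedArea(BCD) = 48]
   → B = (18, -25)

B = (18, -25)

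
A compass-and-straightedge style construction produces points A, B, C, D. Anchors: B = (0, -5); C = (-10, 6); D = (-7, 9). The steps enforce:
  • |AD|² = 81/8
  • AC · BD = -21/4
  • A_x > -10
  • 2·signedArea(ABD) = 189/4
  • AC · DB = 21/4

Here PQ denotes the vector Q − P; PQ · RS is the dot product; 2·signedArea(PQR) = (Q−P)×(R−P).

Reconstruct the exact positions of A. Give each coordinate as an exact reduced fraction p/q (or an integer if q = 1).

A = (-37/4, 27/4)

1. A_x = -37/4  [AC · DB = 21/4 ∩ 2·signedArea(ABD) = 189/4]
2. A_y = 27/4  [AC · DB = 21/4 ∩ 2·signedArea(ABD) = 189/4]
   → A = (-37/4, 27/4)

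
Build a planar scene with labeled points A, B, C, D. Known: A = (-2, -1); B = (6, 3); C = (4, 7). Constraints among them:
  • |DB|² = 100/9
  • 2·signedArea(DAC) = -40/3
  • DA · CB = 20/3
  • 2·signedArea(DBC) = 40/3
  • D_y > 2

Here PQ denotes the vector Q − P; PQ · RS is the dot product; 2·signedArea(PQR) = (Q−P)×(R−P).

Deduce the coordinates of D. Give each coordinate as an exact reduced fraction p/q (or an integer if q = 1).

D = (8/3, 3)

1. D_x = 8/3  [2·signedArea(DBC) = 40/3 ∩ 2·signedArea(DAC) = -40/3]
2. D_y = 3  [2·signedArea(DBC) = 40/3 ∩ 2·signedArea(DAC) = -40/3]
   → D = (8/3, 3)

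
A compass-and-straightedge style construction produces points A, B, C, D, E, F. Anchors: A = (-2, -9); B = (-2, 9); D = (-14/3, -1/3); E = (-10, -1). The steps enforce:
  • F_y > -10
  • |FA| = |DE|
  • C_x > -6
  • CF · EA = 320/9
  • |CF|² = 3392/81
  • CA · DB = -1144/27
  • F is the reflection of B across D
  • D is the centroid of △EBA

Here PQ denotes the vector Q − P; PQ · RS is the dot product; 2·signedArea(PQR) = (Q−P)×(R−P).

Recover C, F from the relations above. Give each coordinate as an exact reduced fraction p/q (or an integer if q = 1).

1. F_x = -22/3  [F is the reflection of B across D]
2. F_y = -29/3  [F is the reflection of B across D]
   → F = (-22/3, -29/3)
3. C_x = -50/9  [CF · EA = 320/9 ∩ CA · DB = -1144/27]
4. C_y = -31/9  [CF · EA = 320/9 ∩ CA · DB = -1144/27]
   → C = (-50/9, -31/9)

C = (-50/9, -31/9)
F = (-22/3, -29/3)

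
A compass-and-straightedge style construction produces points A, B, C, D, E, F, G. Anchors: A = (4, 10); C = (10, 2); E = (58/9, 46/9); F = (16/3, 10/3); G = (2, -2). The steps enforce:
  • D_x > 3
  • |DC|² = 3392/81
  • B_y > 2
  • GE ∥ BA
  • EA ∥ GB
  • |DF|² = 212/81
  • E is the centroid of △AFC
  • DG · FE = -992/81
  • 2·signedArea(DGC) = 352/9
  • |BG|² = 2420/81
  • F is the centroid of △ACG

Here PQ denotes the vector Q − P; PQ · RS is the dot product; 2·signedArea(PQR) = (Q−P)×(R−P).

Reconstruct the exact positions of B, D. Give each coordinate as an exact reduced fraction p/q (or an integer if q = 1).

1. B_x = -4/9  [GE ∥ BA ∩ EA ∥ GB]
2. B_y = 26/9  [GE ∥ BA ∩ EA ∥ GB]
   → B = (-4/9, 26/9)
3. D_x = 34/9  [2·signedArea(DGC) = 352/9 ∩ DG · FE = -992/81]
4. D_y = 34/9  [2·signedArea(DGC) = 352/9 ∩ DG · FE = -992/81]
   → D = (34/9, 34/9)

B = (-4/9, 26/9)
D = (34/9, 34/9)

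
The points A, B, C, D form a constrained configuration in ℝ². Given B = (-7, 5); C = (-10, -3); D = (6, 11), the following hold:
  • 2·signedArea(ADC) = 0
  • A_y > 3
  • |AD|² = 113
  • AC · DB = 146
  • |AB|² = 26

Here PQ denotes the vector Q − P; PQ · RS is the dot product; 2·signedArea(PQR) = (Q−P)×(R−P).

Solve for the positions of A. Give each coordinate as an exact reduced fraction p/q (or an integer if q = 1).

A = (-2, 4)

1. A_x = -2  [2·signedArea(ADC) = 0 ∩ AC · DB = 146]
2. A_y = 4  [2·signedArea(ADC) = 0 ∩ AC · DB = 146]
   → A = (-2, 4)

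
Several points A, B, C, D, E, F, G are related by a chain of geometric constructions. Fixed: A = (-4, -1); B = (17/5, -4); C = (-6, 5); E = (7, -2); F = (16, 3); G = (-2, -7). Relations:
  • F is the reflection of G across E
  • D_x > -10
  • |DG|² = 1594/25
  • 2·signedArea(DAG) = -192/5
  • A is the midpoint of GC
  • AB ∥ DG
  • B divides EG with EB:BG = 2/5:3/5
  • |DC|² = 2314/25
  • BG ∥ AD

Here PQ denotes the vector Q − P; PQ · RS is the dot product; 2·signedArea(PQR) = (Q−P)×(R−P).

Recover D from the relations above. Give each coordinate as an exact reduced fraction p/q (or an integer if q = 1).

1. D_x = -47/5  [AB ∥ DG ∩ BG ∥ AD]
2. D_y = -4  [AB ∥ DG ∩ BG ∥ AD]
   → D = (-47/5, -4)

D = (-47/5, -4)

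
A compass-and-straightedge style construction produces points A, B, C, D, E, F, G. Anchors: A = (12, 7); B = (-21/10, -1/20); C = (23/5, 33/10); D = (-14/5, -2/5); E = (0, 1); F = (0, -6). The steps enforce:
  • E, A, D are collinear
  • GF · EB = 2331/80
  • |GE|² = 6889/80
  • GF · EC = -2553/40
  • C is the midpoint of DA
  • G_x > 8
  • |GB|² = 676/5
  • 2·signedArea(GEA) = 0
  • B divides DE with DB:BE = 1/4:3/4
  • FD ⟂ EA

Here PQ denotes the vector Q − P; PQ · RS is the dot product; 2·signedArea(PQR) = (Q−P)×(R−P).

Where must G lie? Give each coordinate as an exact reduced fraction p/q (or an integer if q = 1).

G = (83/10, 103/20)

1. G_x = 83/10  [2·signedArea(GEA) = 0 ∩ GF · EC = -2553/40]
2. G_y = 103/20  [2·signedArea(GEA) = 0 ∩ GF · EC = -2553/40]
   → G = (83/10, 103/20)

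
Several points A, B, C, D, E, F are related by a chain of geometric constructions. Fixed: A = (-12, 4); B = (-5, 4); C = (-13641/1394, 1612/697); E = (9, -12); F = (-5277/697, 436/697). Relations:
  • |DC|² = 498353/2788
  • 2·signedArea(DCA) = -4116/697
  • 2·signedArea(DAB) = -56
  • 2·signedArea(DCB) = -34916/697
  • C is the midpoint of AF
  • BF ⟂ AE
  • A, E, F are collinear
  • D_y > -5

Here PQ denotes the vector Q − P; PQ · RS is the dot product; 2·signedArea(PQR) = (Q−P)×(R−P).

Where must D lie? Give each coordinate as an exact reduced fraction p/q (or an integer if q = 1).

D = (2, -4)

1. D_x = 2  [2·signedArea(DCB) = -34916/697 ∩ 2·signedArea(DCA) = -4116/697]
2. D_y = -4  [2·signedArea(DCB) = -34916/697 ∩ 2·signedArea(DCA) = -4116/697]
   → D = (2, -4)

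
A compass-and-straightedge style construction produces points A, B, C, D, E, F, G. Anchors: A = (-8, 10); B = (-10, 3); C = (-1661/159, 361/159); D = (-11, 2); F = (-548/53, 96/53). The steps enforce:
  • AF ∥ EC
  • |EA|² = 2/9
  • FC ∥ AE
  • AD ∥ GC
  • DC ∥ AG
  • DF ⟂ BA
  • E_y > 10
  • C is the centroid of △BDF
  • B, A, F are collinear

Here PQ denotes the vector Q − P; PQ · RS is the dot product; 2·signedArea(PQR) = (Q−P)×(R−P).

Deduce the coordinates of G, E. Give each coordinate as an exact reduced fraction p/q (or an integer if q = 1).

1. G_x = -1184/159  [AD ∥ GC ∩ DC ∥ AG]
2. G_y = 1633/159  [AD ∥ GC ∩ DC ∥ AG]
   → G = (-1184/159, 1633/159)
3. E_x = -1289/159  [AF ∥ EC ∩ FC ∥ AE]
4. E_y = 1663/159  [AF ∥ EC ∩ FC ∥ AE]
   → E = (-1289/159, 1663/159)

E = (-1289/159, 1663/159)
G = (-1184/159, 1633/159)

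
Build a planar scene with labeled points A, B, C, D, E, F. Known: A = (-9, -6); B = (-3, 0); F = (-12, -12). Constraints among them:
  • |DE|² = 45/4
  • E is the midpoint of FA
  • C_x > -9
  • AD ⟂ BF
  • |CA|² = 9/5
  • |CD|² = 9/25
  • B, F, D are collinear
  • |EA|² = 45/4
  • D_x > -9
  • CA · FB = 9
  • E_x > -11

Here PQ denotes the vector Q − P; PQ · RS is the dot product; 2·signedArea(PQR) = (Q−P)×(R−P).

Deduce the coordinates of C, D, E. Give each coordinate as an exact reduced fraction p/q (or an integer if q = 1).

C = (-42/5, -36/5)
D = (-201/25, -168/25)
E = (-21/2, -9)

1. C_x = -42/5  [line -9·x + -12·y + -162 = 0 ∩ |CA|² = 9/5]
2. C_y = -36/5  [line -9·x + -12·y + -162 = 0 ∩ |CA|² = 9/5]
   → C = (-42/5, -36/5)
3. D_x = -201/25  [B, F, D are collinear ∩ AD ⟂ BF]
4. D_y = -168/25  [B, F, D are collinear ∩ AD ⟂ BF]
   → D = (-201/25, -168/25)
5. E_x = -21/2  [E is the midpoint of FA]
6. E_y = -9  [E is the midpoint of FA]
   → E = (-21/2, -9)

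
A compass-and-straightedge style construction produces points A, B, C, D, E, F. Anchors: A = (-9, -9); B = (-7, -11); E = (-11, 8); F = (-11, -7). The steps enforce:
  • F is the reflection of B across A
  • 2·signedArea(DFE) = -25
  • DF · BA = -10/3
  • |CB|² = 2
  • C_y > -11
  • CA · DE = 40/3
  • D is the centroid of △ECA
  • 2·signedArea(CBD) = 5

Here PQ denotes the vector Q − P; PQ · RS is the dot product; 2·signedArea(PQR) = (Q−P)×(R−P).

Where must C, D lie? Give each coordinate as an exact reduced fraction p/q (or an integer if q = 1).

C = (-8, -10)
D = (-28/3, -11/3)

1. D_x = -28/3  [2·signedArea(DFE) = -25 ∩ DF · BA = -10/3]
2. D_y = -11/3  [2·signedArea(DFE) = -25 ∩ DF · BA = -10/3]
   → D = (-28/3, -11/3)
3. C_x = -8  [CA · DE = 40/3 ∩ D is the centroid of △ECA]
4. C_y = -10  [CA · DE = 40/3 ∩ D is the centroid of △ECA]
   → C = (-8, -10)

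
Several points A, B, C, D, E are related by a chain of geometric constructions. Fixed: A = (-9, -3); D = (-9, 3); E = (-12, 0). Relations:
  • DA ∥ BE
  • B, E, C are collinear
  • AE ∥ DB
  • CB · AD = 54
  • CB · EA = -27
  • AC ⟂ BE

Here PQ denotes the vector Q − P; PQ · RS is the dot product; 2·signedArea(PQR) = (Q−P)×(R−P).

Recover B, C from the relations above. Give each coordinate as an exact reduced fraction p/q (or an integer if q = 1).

1. B_x = -12  [DA ∥ BE ∩ AE ∥ DB]
2. B_y = 6  [DA ∥ BE ∩ AE ∥ DB]
   → B = (-12, 6)
3. C_x = -12  [B, E, C are collinear ∩ AC ⟂ BE]
4. C_y = -3  [B, E, C are collinear ∩ AC ⟂ BE]
   → C = (-12, -3)

B = (-12, 6)
C = (-12, -3)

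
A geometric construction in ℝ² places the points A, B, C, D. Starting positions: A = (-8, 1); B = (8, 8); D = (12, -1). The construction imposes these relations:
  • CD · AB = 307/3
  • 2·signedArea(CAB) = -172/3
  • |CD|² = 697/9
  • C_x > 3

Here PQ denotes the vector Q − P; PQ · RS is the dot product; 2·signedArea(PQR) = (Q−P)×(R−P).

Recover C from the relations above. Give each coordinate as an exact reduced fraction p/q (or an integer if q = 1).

C = (4, 8/3)

1. C_x = 4  [2·signedArea(CAB) = -172/3 ∩ CD · AB = 307/3]
2. C_y = 8/3  [2·signedArea(CAB) = -172/3 ∩ CD · AB = 307/3]
   → C = (4, 8/3)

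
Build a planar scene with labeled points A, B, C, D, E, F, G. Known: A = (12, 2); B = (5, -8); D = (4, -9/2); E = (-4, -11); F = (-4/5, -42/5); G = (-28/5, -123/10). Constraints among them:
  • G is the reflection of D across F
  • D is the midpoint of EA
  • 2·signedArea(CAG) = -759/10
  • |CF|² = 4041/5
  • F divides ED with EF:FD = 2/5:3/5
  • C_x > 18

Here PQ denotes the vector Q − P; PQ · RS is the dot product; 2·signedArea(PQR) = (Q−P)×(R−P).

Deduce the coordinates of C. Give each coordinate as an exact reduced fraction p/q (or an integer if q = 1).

C = (19, 12)

1. C_x = 19  [line 143/10·x + -88/5·y + -121/2 = 0 ∩ |CF|² = 4041/5]
2. C_y = 12  [line 143/10·x + -88/5·y + -121/2 = 0 ∩ |CF|² = 4041/5]
   → C = (19, 12)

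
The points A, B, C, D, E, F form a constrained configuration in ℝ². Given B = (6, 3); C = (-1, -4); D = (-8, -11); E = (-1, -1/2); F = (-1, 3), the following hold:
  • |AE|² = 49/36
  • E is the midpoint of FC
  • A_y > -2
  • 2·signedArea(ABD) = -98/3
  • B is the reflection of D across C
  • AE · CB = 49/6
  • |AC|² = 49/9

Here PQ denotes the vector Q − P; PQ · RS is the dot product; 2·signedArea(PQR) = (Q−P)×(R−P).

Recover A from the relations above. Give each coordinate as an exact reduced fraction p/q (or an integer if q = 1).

1. A_x = -1  [AE · CB = 49/6 ∩ 2·signedArea(ABD) = -98/3]
2. A_y = -5/3  [AE · CB = 49/6 ∩ 2·signedArea(ABD) = -98/3]
   → A = (-1, -5/3)

A = (-1, -5/3)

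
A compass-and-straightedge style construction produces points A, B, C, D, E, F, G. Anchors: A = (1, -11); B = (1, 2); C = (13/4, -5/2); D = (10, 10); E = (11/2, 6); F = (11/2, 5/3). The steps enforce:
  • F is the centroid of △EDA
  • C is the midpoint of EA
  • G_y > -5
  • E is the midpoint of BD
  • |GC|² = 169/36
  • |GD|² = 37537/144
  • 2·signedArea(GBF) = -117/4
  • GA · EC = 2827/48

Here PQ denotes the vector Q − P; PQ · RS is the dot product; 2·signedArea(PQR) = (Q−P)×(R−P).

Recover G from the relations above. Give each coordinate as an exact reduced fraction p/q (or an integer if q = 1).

G = (13/4, -14/3)

1. G_x = 13/4  [2·signedArea(GBF) = -117/4 ∩ GA · EC = 2827/48]
2. G_y = -14/3  [2·signedArea(GBF) = -117/4 ∩ GA · EC = 2827/48]
   → G = (13/4, -14/3)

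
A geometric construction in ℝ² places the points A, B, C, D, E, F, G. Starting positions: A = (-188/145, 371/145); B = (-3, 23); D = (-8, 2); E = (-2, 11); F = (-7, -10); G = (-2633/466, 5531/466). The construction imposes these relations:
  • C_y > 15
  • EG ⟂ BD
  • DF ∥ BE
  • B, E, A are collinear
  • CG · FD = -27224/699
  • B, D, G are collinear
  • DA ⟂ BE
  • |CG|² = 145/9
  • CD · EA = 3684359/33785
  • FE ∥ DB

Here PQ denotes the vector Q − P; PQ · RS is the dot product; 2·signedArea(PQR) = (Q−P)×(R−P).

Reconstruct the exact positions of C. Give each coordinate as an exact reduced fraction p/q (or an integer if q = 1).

C = (-4963/1398, 7125/466)

1. C_x = -4963/1398  [line 1·x + -12·y + 261463/1398 = 0 ∩ |CG|² = 145/9]
2. C_y = 7125/466  [line 1·x + -12·y + 261463/1398 = 0 ∩ |CG|² = 145/9]
   → C = (-4963/1398, 7125/466)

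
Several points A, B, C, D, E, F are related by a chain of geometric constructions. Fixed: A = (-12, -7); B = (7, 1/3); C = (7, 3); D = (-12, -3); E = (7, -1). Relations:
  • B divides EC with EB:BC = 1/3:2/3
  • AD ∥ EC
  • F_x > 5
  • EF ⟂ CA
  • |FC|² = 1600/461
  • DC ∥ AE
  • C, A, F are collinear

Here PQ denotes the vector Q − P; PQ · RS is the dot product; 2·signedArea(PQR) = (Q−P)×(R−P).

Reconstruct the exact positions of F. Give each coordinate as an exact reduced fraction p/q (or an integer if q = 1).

1. F_x = 2467/461  [C, A, F are collinear ∩ EF ⟂ CA]
2. F_y = 983/461  [C, A, F are collinear ∩ EF ⟂ CA]
   → F = (2467/461, 983/461)

F = (2467/461, 983/461)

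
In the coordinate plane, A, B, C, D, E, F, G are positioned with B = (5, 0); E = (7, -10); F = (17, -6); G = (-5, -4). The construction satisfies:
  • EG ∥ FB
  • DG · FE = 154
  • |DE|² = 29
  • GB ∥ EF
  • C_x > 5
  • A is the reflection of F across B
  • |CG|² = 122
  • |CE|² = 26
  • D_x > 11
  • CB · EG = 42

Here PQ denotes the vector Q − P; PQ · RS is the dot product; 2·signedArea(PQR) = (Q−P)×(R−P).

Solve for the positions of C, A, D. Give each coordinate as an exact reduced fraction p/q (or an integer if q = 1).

A = (-7, 6)
C = (6, -5)
D = (12, -8)

1. C_x = 6  [line 12·x + -6·y + -102 = 0 ∩ |CE|² = 26]
2. C_y = -5  [line 12·x + -6·y + -102 = 0 ∩ |CE|² = 26]
   → C = (6, -5)
3. A_x = -7  [A is the reflection of F across B]
4. A_y = 6  [A is the reflection of F across B]
   → A = (-7, 6)
5. D_x = 12  [line 10·x + 4·y + -88 = 0 ∩ |DE|² = 29]
6. D_y = -8  [line 10·x + 4·y + -88 = 0 ∩ |DE|² = 29]
   → D = (12, -8)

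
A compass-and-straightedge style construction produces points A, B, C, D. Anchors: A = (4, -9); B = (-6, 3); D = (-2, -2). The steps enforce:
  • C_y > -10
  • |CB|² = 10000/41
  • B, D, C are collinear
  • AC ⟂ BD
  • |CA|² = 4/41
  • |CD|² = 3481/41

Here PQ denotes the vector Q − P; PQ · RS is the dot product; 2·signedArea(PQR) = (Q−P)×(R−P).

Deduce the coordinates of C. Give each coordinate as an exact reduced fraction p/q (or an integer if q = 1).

1. C_x = 154/41  [B, D, C are collinear ∩ AC ⟂ BD]
2. C_y = -377/41  [B, D, C are collinear ∩ AC ⟂ BD]
   → C = (154/41, -377/41)

C = (154/41, -377/41)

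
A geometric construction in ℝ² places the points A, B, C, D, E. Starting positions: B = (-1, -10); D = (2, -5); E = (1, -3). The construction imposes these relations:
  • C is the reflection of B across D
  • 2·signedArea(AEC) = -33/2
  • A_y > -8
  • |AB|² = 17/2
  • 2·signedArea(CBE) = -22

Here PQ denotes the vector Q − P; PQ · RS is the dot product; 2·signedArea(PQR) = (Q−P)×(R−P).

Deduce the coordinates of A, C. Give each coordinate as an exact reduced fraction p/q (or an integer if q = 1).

1. C_x = 5  [C is the reflection of B across D]
2. C_y = 0  [C is the reflection of B across D]
   → C = (5, 0)
3. A_x = 1/2  [line -3·x + 4·y + 63/2 = 0 ∩ |AB|² = 17/2]
4. A_y = -15/2  [line -3·x + 4·y + 63/2 = 0 ∩ |AB|² = 17/2]
   → A = (1/2, -15/2)

A = (1/2, -15/2)
C = (5, 0)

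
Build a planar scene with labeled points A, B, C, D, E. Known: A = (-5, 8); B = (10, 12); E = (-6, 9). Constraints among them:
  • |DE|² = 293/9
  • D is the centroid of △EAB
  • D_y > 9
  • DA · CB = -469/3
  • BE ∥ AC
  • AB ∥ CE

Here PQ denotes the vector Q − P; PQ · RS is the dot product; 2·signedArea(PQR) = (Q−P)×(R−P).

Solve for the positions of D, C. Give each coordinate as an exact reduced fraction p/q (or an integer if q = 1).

1. D_x = -1/3  [D is the centroid of △EAB]
2. D_y = 29/3  [D is the centroid of △EAB]
   → D = (-1/3, 29/3)
3. C_x = -21  [AB ∥ CE ∩ BE ∥ AC]
4. C_y = 5  [AB ∥ CE ∩ BE ∥ AC]
   → C = (-21, 5)

C = (-21, 5)
D = (-1/3, 29/3)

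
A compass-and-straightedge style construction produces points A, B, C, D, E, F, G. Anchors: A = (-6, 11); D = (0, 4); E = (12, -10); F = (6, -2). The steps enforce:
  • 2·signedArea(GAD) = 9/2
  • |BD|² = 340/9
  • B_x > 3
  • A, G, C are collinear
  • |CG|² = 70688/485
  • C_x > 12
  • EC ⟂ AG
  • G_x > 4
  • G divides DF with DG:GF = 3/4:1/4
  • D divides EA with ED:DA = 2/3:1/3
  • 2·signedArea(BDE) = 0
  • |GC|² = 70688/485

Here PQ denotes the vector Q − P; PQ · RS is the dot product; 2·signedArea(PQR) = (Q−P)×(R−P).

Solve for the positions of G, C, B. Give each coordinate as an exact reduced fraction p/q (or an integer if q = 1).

1. G_x = 9/2  [G divides DF with DG:GF = 3/4:1/4]
2. G_y = -1/2  [G divides DF with DG:GF = 3/4:1/4]
   → G = (9/2, -1/2)
3. C_x = 12261/970  [A, G, C are collinear ∩ EC ⟂ AG]
4. C_y = -9133/970  [A, G, C are collinear ∩ EC ⟂ AG]
   → C = (12261/970, -9133/970)
5. B_x = 4  [line 14·x + 12·y + -48 = 0 ∩ |BD|² = 340/9]
6. B_y = -2/3  [line 14·x + 12·y + -48 = 0 ∩ |BD|² = 340/9]
   → B = (4, -2/3)

B = (4, -2/3)
C = (12261/970, -9133/970)
G = (9/2, -1/2)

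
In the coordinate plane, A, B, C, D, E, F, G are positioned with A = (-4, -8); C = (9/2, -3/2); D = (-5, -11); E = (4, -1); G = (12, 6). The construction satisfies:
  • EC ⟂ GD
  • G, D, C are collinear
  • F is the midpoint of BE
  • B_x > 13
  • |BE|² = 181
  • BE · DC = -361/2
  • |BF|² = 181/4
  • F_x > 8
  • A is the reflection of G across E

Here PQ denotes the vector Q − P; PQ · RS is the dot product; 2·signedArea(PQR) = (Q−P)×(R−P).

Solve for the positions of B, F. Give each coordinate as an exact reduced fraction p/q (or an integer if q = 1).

B = (14, 8)
F = (9, 7/2)

1. B_x = 14  [line -19/2·x + -19/2·y + 209 = 0 ∩ |BE|² = 181]
2. B_y = 8  [line -19/2·x + -19/2·y + 209 = 0 ∩ |BE|² = 181]
   → B = (14, 8)
3. F_x = 9  [F is the midpoint of BE]
4. F_y = 7/2  [F is the midpoint of BE]
   → F = (9, 7/2)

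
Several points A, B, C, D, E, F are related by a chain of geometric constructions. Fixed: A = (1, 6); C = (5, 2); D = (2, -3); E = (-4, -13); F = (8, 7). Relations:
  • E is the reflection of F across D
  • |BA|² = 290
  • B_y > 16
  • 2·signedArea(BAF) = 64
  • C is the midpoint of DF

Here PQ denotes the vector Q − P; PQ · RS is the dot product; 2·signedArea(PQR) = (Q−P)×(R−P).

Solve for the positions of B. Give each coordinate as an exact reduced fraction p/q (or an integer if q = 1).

B = (14, 17)

1. B_x = 14  [line -1·x + 7·y + -105 = 0 ∩ |BA|² = 290]
2. B_y = 17  [line -1·x + 7·y + -105 = 0 ∩ |BA|² = 290]
   → B = (14, 17)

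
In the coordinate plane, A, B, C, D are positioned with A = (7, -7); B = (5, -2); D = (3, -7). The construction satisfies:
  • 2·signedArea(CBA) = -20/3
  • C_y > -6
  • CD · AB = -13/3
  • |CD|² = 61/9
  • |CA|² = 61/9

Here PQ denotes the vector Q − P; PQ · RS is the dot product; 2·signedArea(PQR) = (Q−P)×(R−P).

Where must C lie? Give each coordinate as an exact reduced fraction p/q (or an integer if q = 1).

1. C_x = 5  [2·signedArea(CBA) = -20/3 ∩ CD · AB = -13/3]
2. C_y = -16/3  [2·signedArea(CBA) = -20/3 ∩ CD · AB = -13/3]
   → C = (5, -16/3)

C = (5, -16/3)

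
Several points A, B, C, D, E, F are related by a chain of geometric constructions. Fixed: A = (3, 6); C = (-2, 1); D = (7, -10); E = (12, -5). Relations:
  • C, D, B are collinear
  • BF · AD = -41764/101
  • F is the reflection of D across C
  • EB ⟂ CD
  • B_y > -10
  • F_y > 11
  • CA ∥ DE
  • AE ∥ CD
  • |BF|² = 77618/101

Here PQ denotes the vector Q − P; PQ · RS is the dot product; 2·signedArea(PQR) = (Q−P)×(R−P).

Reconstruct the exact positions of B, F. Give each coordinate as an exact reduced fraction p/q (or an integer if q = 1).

B = (662/101, -955/101)
F = (-11, 12)

1. B_x = 662/101  [C, D, B are collinear ∩ EB ⟂ CD]
2. B_y = -955/101  [C, D, B are collinear ∩ EB ⟂ CD]
   → B = (662/101, -955/101)
3. F_x = -11  [F is the reflection of D across C]
4. F_y = 12  [F is the reflection of D across C]
   → F = (-11, 12)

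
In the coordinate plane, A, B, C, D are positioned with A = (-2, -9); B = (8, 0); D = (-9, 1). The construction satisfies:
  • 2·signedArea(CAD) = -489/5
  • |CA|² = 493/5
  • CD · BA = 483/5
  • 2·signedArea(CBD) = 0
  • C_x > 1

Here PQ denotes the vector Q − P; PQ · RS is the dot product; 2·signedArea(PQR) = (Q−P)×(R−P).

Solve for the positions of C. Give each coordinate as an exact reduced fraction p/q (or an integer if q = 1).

1. C_x = 6/5  [2·signedArea(CBD) = 0 ∩ CD · BA = 483/5]
2. C_y = 2/5  [2·signedArea(CBD) = 0 ∩ CD · BA = 483/5]
   → C = (6/5, 2/5)

C = (6/5, 2/5)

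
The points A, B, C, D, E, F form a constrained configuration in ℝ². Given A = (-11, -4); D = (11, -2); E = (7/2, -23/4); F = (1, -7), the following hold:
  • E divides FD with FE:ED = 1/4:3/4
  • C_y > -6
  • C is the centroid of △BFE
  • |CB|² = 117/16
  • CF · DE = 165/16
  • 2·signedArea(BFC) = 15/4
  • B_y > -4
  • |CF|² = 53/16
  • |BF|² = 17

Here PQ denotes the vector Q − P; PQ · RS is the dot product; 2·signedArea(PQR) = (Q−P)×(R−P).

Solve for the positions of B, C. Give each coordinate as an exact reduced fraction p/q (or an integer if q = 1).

1. C_x = 3/2  [line 15/2·x + 15/4·y + 135/16 = 0 ∩ |CF|² = 53/16]
2. C_y = -21/4  [line 15/2·x + 15/4·y + 135/16 = 0 ∩ |CF|² = 53/16]
   → C = (3/2, -21/4)
3. B_x = 0  [2·signedArea(BFC) = 15/4 ∩ C is the centroid of △BFE]
4. B_y = -3  [2·signedArea(BFC) = 15/4 ∩ C is the centroid of △BFE]
   → B = (0, -3)

B = (0, -3)
C = (3/2, -21/4)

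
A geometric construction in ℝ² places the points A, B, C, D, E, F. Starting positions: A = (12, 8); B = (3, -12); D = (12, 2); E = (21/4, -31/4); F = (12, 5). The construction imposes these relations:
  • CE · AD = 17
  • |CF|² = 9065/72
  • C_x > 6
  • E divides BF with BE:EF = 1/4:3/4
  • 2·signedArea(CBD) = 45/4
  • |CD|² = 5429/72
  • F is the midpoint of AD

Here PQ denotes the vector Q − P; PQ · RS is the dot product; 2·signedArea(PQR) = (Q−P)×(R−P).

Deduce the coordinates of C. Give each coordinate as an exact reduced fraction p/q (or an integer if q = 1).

C = (27/4, -59/12)

1. C_x = 27/4  [2·signedArea(CBD) = 45/4 ∩ CE · AD = 17]
2. C_y = -59/12  [2·signedArea(CBD) = 45/4 ∩ CE · AD = 17]
   → C = (27/4, -59/12)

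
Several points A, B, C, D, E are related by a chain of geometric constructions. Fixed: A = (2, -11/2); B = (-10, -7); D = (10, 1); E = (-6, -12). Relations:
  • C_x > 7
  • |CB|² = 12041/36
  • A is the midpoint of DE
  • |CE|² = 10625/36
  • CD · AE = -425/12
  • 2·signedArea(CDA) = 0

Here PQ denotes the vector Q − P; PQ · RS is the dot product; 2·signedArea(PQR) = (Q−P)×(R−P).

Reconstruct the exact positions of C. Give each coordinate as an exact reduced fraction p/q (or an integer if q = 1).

C = (22/3, -7/6)

1. C_x = 22/3  [2·signedArea(CDA) = 0 ∩ CD · AE = -425/12]
2. C_y = -7/6  [2·signedArea(CDA) = 0 ∩ CD · AE = -425/12]
   → C = (22/3, -7/6)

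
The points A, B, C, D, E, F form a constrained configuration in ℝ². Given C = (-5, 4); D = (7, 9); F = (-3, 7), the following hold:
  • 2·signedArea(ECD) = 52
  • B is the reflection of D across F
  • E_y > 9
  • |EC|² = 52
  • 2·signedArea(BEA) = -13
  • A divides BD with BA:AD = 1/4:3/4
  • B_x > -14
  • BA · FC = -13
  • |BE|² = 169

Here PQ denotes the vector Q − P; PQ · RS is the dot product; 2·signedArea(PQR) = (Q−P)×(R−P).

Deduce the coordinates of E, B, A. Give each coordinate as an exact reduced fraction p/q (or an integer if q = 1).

A = (-8, 6)
B = (-13, 5)
E = (-1, 10)

1. E_x = -1  [line -5·x + 12·y + -125 = 0 ∩ |EC|² = 52]
2. E_y = 10  [line -5·x + 12·y + -125 = 0 ∩ |EC|² = 52]
   → E = (-1, 10)
3. B_x = -13  [B is the reflection of D across F]
4. B_y = 5  [B is the reflection of D across F]
   → B = (-13, 5)
5. A_x = -8  [A divides BD with BA:AD = 1/4:3/4]
6. A_y = 6  [A divides BD with BA:AD = 1/4:3/4]
   → A = (-8, 6)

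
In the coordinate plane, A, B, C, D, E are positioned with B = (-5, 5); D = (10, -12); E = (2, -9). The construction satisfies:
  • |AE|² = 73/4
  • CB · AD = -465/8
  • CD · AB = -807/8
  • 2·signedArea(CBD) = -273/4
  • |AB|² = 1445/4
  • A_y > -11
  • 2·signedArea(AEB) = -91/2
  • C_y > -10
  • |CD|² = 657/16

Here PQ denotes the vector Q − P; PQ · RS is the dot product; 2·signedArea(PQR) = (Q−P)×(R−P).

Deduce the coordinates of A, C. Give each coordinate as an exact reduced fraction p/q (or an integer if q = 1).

A = (6, -21/2)
C = (4, -39/4)

1. C_x = 4  [line 17·x + 15·y + 313/4 = 0 ∩ |CD|² = 657/16]
2. C_y = -39/4  [line 17·x + 15·y + 313/4 = 0 ∩ |CD|² = 657/16]
   → C = (4, -39/4)
3. A_x = 6  [2·signedArea(AEB) = -91/2 ∩ CD · AB = -807/8]
4. A_y = -21/2  [2·signedArea(AEB) = -91/2 ∩ CD · AB = -807/8]
   → A = (6, -21/2)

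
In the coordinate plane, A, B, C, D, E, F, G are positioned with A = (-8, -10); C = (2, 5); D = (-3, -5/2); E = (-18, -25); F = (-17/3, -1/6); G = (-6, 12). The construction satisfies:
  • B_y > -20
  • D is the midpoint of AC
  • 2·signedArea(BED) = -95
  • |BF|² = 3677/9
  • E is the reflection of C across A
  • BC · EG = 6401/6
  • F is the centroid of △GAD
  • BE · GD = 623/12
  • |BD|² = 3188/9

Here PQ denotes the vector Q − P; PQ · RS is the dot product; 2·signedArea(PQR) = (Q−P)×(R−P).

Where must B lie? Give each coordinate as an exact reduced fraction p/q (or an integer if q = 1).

1. B_x = -31/3  [BE · GD = 623/12 ∩ BC · EG = 6401/6]
2. B_y = -119/6  [BE · GD = 623/12 ∩ BC · EG = 6401/6]
   → B = (-31/3, -119/6)

B = (-31/3, -119/6)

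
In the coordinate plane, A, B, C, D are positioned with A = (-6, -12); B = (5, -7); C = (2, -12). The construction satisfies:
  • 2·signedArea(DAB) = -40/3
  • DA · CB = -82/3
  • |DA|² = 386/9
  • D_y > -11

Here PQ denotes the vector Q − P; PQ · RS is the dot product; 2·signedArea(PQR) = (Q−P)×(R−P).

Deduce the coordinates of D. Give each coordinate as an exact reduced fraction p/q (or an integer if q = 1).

D = (1/3, -31/3)

1. D_x = 1/3  [DA · CB = -82/3 ∩ 2·signedArea(DAB) = -40/3]
2. D_y = -31/3  [DA · CB = -82/3 ∩ 2·signedArea(DAB) = -40/3]
   → D = (1/3, -31/3)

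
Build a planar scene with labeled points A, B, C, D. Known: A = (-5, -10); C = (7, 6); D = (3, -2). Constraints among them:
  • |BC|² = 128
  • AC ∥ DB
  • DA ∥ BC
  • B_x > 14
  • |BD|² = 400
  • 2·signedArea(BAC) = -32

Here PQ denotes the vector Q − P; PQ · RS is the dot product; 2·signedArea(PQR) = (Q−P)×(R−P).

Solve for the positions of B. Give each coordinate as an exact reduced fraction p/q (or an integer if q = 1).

1. B_x = 15  [DA ∥ BC ∩ AC ∥ DB]
2. B_y = 14  [DA ∥ BC ∩ AC ∥ DB]
   → B = (15, 14)

B = (15, 14)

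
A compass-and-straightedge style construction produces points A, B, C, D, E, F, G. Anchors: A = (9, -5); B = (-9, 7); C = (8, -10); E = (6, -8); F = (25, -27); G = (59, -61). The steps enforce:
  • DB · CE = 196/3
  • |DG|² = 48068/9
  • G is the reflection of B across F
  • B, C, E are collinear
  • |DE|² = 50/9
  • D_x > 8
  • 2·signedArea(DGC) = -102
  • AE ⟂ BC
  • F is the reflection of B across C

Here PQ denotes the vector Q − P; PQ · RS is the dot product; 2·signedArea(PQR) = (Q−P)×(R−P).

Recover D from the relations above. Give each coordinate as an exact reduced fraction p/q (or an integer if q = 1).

1. D_x = 25/3  [2·signedArea(DGC) = -102 ∩ DB · CE = 196/3]
2. D_y = -25/3  [2·signedArea(DGC) = -102 ∩ DB · CE = 196/3]
   → D = (25/3, -25/3)

D = (25/3, -25/3)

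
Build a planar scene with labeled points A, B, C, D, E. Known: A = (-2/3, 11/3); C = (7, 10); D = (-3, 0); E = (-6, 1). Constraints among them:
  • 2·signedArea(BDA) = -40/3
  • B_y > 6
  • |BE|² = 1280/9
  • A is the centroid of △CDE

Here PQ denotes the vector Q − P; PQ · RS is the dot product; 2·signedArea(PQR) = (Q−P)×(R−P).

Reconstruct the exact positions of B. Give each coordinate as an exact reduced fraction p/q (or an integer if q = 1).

B = (14/3, 19/3)

1. B_x = 14/3  [line -11/3·x + 7/3·y + 7/3 = 0 ∩ |BE|² = 1280/9]
2. B_y = 19/3  [line -11/3·x + 7/3·y + 7/3 = 0 ∩ |BE|² = 1280/9]
   → B = (14/3, 19/3)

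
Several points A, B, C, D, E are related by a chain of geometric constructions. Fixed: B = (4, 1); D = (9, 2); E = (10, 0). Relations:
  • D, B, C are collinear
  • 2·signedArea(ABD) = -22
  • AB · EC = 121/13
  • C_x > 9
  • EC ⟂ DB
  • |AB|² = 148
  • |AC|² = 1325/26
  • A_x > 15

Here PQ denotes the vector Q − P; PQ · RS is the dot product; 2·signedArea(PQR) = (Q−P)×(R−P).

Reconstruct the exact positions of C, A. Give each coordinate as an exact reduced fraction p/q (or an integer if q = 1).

A = (16, -1)
C = (249/26, 55/26)

1. C_x = 249/26  [D, B, C are collinear ∩ EC ⟂ DB]
2. C_y = 55/26  [D, B, C are collinear ∩ EC ⟂ DB]
   → C = (249/26, 55/26)
3. A_x = 16  [line 11/26·x + -55/26·y + -231/26 = 0 ∩ |AC|² = 1325/26]
4. A_y = -1  [line 11/26·x + -55/26·y + -231/26 = 0 ∩ |AC|² = 1325/26]
   → A = (16, -1)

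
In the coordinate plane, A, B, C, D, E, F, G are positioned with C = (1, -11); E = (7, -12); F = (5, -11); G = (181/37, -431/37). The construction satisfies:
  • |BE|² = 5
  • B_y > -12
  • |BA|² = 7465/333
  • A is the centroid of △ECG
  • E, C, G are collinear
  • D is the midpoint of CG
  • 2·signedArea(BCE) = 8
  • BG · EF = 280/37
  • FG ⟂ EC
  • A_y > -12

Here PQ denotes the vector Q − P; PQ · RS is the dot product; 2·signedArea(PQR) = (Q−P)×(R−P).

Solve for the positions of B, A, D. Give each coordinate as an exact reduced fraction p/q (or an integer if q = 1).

1. B_x = 9  [2·signedArea(BCE) = 8 ∩ BG · EF = 280/37]
2. B_y = -11  [2·signedArea(BCE) = 8 ∩ BG · EF = 280/37]
   → B = (9, -11)
3. A_x = 159/37  [A is the centroid of △ECG]
4. A_y = -1282/111  [A is the centroid of △ECG]
   → A = (159/37, -1282/111)
5. D_x = 109/37  [D is the midpoint of CG]
6. D_y = -419/37  [D is the midpoint of CG]
   → D = (109/37, -419/37)

A = (159/37, -1282/111)
B = (9, -11)
D = (109/37, -419/37)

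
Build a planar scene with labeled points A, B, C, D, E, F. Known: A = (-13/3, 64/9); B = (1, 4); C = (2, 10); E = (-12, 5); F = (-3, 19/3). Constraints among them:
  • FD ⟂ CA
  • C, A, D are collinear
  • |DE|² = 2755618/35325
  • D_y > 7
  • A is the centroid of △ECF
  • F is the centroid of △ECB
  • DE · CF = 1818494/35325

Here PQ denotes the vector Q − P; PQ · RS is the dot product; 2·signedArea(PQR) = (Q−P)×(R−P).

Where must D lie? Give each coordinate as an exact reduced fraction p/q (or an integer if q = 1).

1. D_x = -13829/3925  [C, A, D are collinear ∩ FD ⟂ CA]
2. D_y = 88084/11775  [C, A, D are collinear ∩ FD ⟂ CA]
   → D = (-13829/3925, 88084/11775)

D = (-13829/3925, 88084/11775)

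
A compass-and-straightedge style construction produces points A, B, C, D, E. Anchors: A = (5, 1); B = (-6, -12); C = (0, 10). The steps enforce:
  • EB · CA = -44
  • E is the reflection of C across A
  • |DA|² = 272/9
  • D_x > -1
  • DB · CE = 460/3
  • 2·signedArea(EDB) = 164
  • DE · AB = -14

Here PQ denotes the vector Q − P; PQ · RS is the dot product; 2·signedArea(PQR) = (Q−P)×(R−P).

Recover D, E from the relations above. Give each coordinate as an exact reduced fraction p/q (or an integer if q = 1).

D = (-1/3, -1/3)
E = (10, -8)

1. E_x = 10  [E is the reflection of C across A]
2. E_y = -8  [E is the reflection of C across A]
   → E = (10, -8)
3. D_x = -1/3  [DB · CE = 460/3 ∩ DE · AB = -14]
4. D_y = -1/3  [DB · CE = 460/3 ∩ DE · AB = -14]
   → D = (-1/3, -1/3)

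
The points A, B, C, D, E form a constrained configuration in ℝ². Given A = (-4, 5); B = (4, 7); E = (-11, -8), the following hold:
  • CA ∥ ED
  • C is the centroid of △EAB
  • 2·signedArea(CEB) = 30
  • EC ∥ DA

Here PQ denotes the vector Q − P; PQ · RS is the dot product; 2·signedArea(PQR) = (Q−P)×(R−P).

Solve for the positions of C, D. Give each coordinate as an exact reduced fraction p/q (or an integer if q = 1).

1. C_x = -11/3  [C is the centroid of △EAB]
2. C_y = 4/3  [C is the centroid of △EAB]
   → C = (-11/3, 4/3)
3. D_x = -34/3  [EC ∥ DA ∩ CA ∥ ED]
4. D_y = -13/3  [EC ∥ DA ∩ CA ∥ ED]
   → D = (-34/3, -13/3)

C = (-11/3, 4/3)
D = (-34/3, -13/3)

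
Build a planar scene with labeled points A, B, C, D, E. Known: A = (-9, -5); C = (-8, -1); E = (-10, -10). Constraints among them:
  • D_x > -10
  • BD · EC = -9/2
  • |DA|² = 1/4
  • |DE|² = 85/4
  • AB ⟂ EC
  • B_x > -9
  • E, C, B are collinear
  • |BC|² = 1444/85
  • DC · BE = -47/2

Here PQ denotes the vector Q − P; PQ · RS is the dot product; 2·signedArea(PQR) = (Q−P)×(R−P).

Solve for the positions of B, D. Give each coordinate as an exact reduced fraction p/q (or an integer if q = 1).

1. B_x = -756/85  [E, C, B are collinear ∩ AB ⟂ EC]
2. B_y = -427/85  [E, C, B are collinear ∩ AB ⟂ EC]
   → B = (-756/85, -427/85)
3. D_x = -9  [line 94/85·x + 423/85·y + 1269/34 = 0 ∩ |DE|² = 85/4]
4. D_y = -11/2  [line 94/85·x + 423/85·y + 1269/34 = 0 ∩ |DE|² = 85/4]
   → D = (-9, -11/2)

B = (-756/85, -427/85)
D = (-9, -11/2)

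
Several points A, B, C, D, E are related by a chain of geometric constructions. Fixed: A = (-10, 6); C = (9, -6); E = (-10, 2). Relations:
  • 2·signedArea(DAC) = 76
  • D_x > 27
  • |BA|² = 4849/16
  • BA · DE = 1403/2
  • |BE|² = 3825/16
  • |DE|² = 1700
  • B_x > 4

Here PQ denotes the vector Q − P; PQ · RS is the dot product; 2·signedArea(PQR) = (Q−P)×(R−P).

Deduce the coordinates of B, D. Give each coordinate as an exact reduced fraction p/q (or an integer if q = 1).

1. D_x = 28  [line 12·x + 19·y + -70 = 0 ∩ |DE|² = 1700]
2. D_y = -14  [line 12·x + 19·y + -70 = 0 ∩ |DE|² = 1700]
   → D = (28, -14)
3. B_x = 17/4  [line 38·x + -16·y + -451/2 = 0 ∩ |BE|² = 3825/16]
4. B_y = -4  [line 38·x + -16·y + -451/2 = 0 ∩ |BE|² = 3825/16]
   → B = (17/4, -4)

B = (17/4, -4)
D = (28, -14)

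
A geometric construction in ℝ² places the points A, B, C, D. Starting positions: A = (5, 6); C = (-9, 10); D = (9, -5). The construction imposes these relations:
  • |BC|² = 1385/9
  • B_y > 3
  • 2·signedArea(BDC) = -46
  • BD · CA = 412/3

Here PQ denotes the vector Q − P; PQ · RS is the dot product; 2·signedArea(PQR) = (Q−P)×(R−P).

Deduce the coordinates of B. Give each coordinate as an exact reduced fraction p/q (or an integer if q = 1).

1. B_x = 5/3  [2·signedArea(BDC) = -46 ∩ BD · CA = 412/3]
2. B_y = 11/3  [2·signedArea(BDC) = -46 ∩ BD · CA = 412/3]
   → B = (5/3, 11/3)

B = (5/3, 11/3)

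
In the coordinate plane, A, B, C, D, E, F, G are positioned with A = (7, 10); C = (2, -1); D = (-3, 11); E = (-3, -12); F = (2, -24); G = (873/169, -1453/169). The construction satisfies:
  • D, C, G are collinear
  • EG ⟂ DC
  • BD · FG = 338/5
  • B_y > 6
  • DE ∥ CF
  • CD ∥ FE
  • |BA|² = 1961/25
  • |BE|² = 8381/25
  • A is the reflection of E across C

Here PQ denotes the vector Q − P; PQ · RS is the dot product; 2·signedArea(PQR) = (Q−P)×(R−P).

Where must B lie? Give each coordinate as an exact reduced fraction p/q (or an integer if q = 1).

1. B_x = -1  [line -535/169·x + -2603/169·y + 78018/845 = 0 ∩ |BE|² = 8381/25]
2. B_y = 31/5  [line -535/169·x + -2603/169·y + 78018/845 = 0 ∩ |BE|² = 8381/25]
   → B = (-1, 31/5)

B = (-1, 31/5)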